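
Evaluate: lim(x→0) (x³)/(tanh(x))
This is a 0/0 indeterminate form.

Apply L'Hôpital's rule: differentiate numerator and denominator separately.
  f(x) = x^3   ⇒   f'(x) = 3·x^2
  g(x) = tanh(x)   ⇒   g'(x) = 1 - tanh(x)^2
  lim(x→0) f'(x)/g'(x) = lim(x→0) (3·x^2)/(1 - tanh(x)^2)
  = 0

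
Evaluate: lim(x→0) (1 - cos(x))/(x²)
This is a 0/0 indeterminate form.

Apply L'Hôpital's rule: differentiate numerator and denominator separately.
  f(x) = 1 - cos(x)   ⇒   f'(x) = sin(x)
  g(x) = x^2   ⇒   g'(x) = 2·x
  lim(x→0) f'(x)/g'(x) = lim(x→0) (sin(x))/(2·x)
  = 1/2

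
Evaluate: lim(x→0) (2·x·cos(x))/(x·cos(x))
This is a 0/0 indeterminate form.

Apply L'Hôpital's rule: differentiate numerator and denominator separately.
  f(x) = 2·x·cos(x)   ⇒   f'(x) = -2·x·sin(x) + 2·cos(x)
  g(x) = x·cos(x)   ⇒   g'(x) = -x·sin(x) + cos(x)
  lim(x→0) f'(x)/g'(x) = lim(x→0) (-2·x·sin(x) + 2·cos(x))/(-x·sin(x) + cos(x))
  = 2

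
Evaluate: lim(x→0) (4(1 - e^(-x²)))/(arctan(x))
This is a 0/0 indeterminate form.

Apply L'Hôpital's rule: differentiate numerator and denominator separately.
  f(x) = 4 - 4·e^(-x^2)   ⇒   f'(x) = 8·x·e^(-x^2)
  g(x) = atan(x)   ⇒   g'(x) = 1/(x^2 + 1)
  lim(x→0) f'(x)/g'(x) = lim(x→0) (8·x·e^(-x^2))/(1/(x^2 + 1))
  = 0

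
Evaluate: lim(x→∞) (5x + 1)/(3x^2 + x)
This is an ∞/∞ indeterminate form.

Apply L'Hôpital's rule: differentiate numerator and denominator separately.
  f(x) = 5·x + 1   ⇒   f'(x) = 5
  g(x) = 3·x^2 + x   ⇒   g'(x) = 6·x + 1
  lim(x→∞) f'(x)/g'(x) = lim(x→∞) (5)/(6·x + 1)
  = 0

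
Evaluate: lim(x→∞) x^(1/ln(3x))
This is an exponential indeterminate form.

For exponential indeterminate forms, take the natural log:
  Let L = lim(x→∞) x^(1/ln(3x))
  Then ln(L) = lim(x→∞) [exponent × ln(base)]
  Evaluate using L'Hôpital or standard limits, then exponentiate.
  L = e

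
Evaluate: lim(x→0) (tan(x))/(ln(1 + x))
This is a 0/0 indeterminate form.

Apply L'Hôpital's rule: differentiate numerator and denominator separately.
  f(x) = tan(x)   ⇒   f'(x) = tan(x)^2 + 1
  g(x) = ln(x + 1)   ⇒   g'(x) = 1/(x + 1)
  lim(x→0) f'(x)/g'(x) = lim(x→0) (tan(x)^2 + 1)/(1/(x + 1))
  = 1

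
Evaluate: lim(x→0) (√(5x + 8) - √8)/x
This is a standard limit.

Factor or rationalize the expression:
  lim(x→0) (√(5x + 8) - √8)/x = 5·sqrt(2)/8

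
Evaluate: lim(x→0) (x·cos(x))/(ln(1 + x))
This is a 0/0 indeterminate form.

Apply L'Hôpital's rule: differentiate numerator and denominator separately.
  f(x) = x·cos(x)   ⇒   f'(x) = -x·sin(x) + cos(x)
  g(x) = ln(x + 1)   ⇒   g'(x) = 1/(x + 1)
  lim(x→0) f'(x)/g'(x) = lim(x→0) (-x·sin(x) + cos(x))/(1/(x + 1))
  = 1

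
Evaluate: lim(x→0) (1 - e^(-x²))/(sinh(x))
This is a 0/0 indeterminate form.

Apply L'Hôpital's rule: differentiate numerator and denominator separately.
  f(x) = 1 - e^(-x^2)   ⇒   f'(x) = 2·x·e^(-x^2)
  g(x) = sinh(x)   ⇒   g'(x) = cosh(x)
  lim(x→0) f'(x)/g'(x) = lim(x→0) (2·x·e^(-x^2))/(cosh(x))
  = 0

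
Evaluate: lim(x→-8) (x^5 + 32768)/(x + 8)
This is a standard limit.

Factor or rationalize the expression:
  lim(x→-8) (x^5 + 32768)/(x + 8) = 20480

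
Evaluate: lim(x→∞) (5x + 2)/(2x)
This is an ∞/∞ indeterminate form.

Apply L'Hôpital's rule: differentiate numerator and denominator separately.
  f(x) = 5·x + 2   ⇒   f'(x) = 5
  g(x) = 2·x   ⇒   g'(x) = 2
  lim(x→∞) f'(x)/g'(x) = lim(x→∞) (5)/(2)
  = 5/2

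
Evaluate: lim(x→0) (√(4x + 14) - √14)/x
This is a standard limit.

Factor or rationalize the expression:
  lim(x→0) (√(4x + 14) - √14)/x = sqrt(14)/7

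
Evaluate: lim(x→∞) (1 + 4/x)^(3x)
This is an exponential indeterminate form.

For exponential indeterminate forms, take the natural log:
  Let L = lim(x→∞) (1 + 4/x)^(3x)
  Then ln(L) = lim(x→∞) [exponent × ln(base)]
  Evaluate using L'Hôpital or standard limits, then exponentiate.
  L = e^(12)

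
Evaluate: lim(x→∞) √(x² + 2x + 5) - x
This is an ∞-∞ indeterminate form.

Combine fractions or rationalize to convert ∞-∞ to 0/0 form:
  lim(x→∞) √(x² + 2x + 5) - x = 1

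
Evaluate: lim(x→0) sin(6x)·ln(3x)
This is a 0·∞ indeterminate form.

Rewrite 0·∞ as a quotient (0/0 or ∞/∞ form), then apply L'Hôpital's rule:
  lim(x→0) sin(6x)·ln(3x) = 0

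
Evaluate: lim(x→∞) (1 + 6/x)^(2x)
This is an exponential indeterminate form.

For exponential indeterminate forms, take the natural log:
  Let L = lim(x→∞) (1 + 6/x)^(2x)
  Then ln(L) = lim(x→∞) [exponent × ln(base)]
  Evaluate using L'Hôpital or standard limits, then exponentiate.
  L = e^(12)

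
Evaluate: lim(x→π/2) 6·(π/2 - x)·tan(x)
This is a 0·∞ indeterminate form.

Rewrite 0·∞ as a quotient (0/0 or ∞/∞ form), then apply L'Hôpital's rule:
  lim(x→π/2) 6·(π/2 - x)·tan(x) = 6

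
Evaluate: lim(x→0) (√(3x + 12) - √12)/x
This is a standard limit.

Factor or rationalize the expression:
  lim(x→0) (√(3x + 12) - √12)/x = sqrt(3)/4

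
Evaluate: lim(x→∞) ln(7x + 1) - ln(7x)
This is an ∞-∞ indeterminate form.

Combine fractions or rationalize to convert ∞-∞ to 0/0 form:
  lim(x→∞) ln(7x + 1) - ln(7x) = 0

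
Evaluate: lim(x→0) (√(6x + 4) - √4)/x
This is a standard limit.

Factor or rationalize the expression:
  lim(x→0) (√(6x + 4) - √4)/x = 3/2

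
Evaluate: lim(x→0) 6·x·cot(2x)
This is a 0·∞ indeterminate form.

Rewrite 0·∞ as a quotient (0/0 or ∞/∞ form), then apply L'Hôpital's rule:
  lim(x→0) 6·x·cot(2x) = 3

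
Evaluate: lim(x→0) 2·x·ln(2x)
This is a 0·∞ indeterminate form.

Rewrite 0·∞ as a quotient (0/0 or ∞/∞ form), then apply L'Hôpital's rule:
  lim(x→0) 2·x·ln(2x) = 0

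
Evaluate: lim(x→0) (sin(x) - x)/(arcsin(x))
This is a 0/0 indeterminate form.

Apply L'Hôpital's rule: differentiate numerator and denominator separately.
  f(x) = -x + sin(x)   ⇒   f'(x) = cos(x) - 1
  g(x) = asin(x)   ⇒   g'(x) = 1/sqrt(1 - x^2)
  lim(x→0) f'(x)/g'(x) = lim(x→0) (cos(x) - 1)/(1/sqrt(1 - x^2))
  = 0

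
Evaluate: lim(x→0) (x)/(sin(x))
This is a 0/0 indeterminate form.

Apply L'Hôpital's rule: differentiate numerator and denominator separately.
  f(x) = x   ⇒   f'(x) = 1
  g(x) = sin(x)   ⇒   g'(x) = cos(x)
  lim(x→0) f'(x)/g'(x) = lim(x→0) (1)/(cos(x))
  = 1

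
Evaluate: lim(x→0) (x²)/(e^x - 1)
This is a 0/0 indeterminate form.

Apply L'Hôpital's rule: differentiate numerator and denominator separately.
  f(x) = x^2   ⇒   f'(x) = 2·x
  g(x) = e^(x) - 1   ⇒   g'(x) = e^(x)
  lim(x→0) f'(x)/g'(x) = lim(x→0) (2·x)/(e^(x))
  = 0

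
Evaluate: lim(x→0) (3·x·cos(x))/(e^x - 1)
This is a 0/0 indeterminate form.

Apply L'Hôpital's rule: differentiate numerator and denominator separately.
  f(x) = 3·x·cos(x)   ⇒   f'(x) = -3·x·sin(x) + 3·cos(x)
  g(x) = e^(x) - 1   ⇒   g'(x) = e^(x)
  lim(x→0) f'(x)/g'(x) = lim(x→0) (-3·x·sin(x) + 3·cos(x))/(e^(x))
  = 3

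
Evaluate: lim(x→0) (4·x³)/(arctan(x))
This is a 0/0 indeterminate form.

Apply L'Hôpital's rule: differentiate numerator and denominator separately.
  f(x) = 4·x^3   ⇒   f'(x) = 12·x^2
  g(x) = atan(x)   ⇒   g'(x) = 1/(x^2 + 1)
  lim(x→0) f'(x)/g'(x) = lim(x→0) (12·x^2)/(1/(x^2 + 1))
  = 0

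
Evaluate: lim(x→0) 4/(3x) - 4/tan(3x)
This is an ∞-∞ indeterminate form.

Combine fractions or rationalize to convert ∞-∞ to 0/0 form:
  lim(x→0) 4/(3x) - 4/tan(3x) = 0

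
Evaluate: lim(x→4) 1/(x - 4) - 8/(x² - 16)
This is an ∞-∞ indeterminate form.

Combine fractions or rationalize to convert ∞-∞ to 0/0 form:
  lim(x→4) 1/(x - 4) - 8/(x² - 16) = 1/8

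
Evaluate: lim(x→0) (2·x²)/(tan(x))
This is a 0/0 indeterminate form.

Apply L'Hôpital's rule: differentiate numerator and denominator separately.
  f(x) = 2·x^2   ⇒   f'(x) = 4·x
  g(x) = tan(x)   ⇒   g'(x) = tan(x)^2 + 1
  lim(x→0) f'(x)/g'(x) = lim(x→0) (4·x)/(tan(x)^2 + 1)
  = 0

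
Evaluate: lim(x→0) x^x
This is an exponential indeterminate form.

For exponential indeterminate forms, take the natural log:
  Let L = lim(x→0) x^x
  Then ln(L) = lim(x→0) [exponent × ln(base)]
  Evaluate using L'Hôpital or standard limits, then exponentiate.
  L = 1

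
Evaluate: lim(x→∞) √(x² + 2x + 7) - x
This is an ∞-∞ indeterminate form.

Combine fractions or rationalize to convert ∞-∞ to 0/0 form:
  lim(x→∞) √(x² + 2x + 7) - x = 1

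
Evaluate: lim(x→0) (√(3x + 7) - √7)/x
This is a standard limit.

Factor or rationalize the expression:
  lim(x→0) (√(3x + 7) - √7)/x = 3·sqrt(7)/14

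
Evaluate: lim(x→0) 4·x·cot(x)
This is a 0·∞ indeterminate form.

Rewrite 0·∞ as a quotient (0/0 or ∞/∞ form), then apply L'Hôpital's rule:
  lim(x→0) 4·x·cot(x) = 4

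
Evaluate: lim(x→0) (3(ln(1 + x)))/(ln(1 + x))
This is a 0/0 indeterminate form.

Apply L'Hôpital's rule: differentiate numerator and denominator separately.
  f(x) = 3·ln(x + 1)   ⇒   f'(x) = 3/(x + 1)
  g(x) = ln(x + 1)   ⇒   g'(x) = 1/(x + 1)
  lim(x→0) f'(x)/g'(x) = lim(x→0) (3/(x + 1))/(1/(x + 1))
  = 3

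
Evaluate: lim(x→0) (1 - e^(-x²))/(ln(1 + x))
This is a 0/0 indeterminate form.

Apply L'Hôpital's rule: differentiate numerator and denominator separately.
  f(x) = 1 - e^(-x^2)   ⇒   f'(x) = 2·x·e^(-x^2)
  g(x) = ln(x + 1)   ⇒   g'(x) = 1/(x + 1)
  lim(x→0) f'(x)/g'(x) = lim(x→0) (2·x·e^(-x^2))/(1/(x + 1))
  = 0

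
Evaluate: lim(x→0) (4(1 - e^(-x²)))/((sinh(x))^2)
This is a 0/0 indeterminate form.

Apply L'Hôpital's rule: differentiate numerator and denominator separately.
  f(x) = 4 - 4·e^(-x^2)   ⇒   f'(x) = 8·x·e^(-x^2)
  g(x) = sinh(x)^2   ⇒   g'(x) = 2·sinh(x)·cosh(x)
  lim(x→0) f'(x)/g'(x) = lim(x→0) (8·x·e^(-x^2))/(2·sinh(x)·cosh(x))
  = 4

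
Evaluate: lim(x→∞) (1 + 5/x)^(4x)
This is an exponential indeterminate form.

For exponential indeterminate forms, take the natural log:
  Let L = lim(x→∞) (1 + 5/x)^(4x)
  Then ln(L) = lim(x→∞) [exponent × ln(base)]
  Evaluate using L'Hôpital or standard limits, then exponentiate.
  L = e^(20)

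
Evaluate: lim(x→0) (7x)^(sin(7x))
This is an exponential indeterminate form.

For exponential indeterminate forms, take the natural log:
  Let L = lim(x→0) (7x)^(sin(7x))
  Then ln(L) = lim(x→0) [exponent × ln(base)]
  Evaluate using L'Hôpital or standard limits, then exponentiate.
  L = 1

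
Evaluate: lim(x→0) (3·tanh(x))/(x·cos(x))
This is a 0/0 indeterminate form.

Apply L'Hôpital's rule: differentiate numerator and denominator separately.
  f(x) = 3·tanh(x)   ⇒   f'(x) = 3 - 3·tanh(x)^2
  g(x) = x·cos(x)   ⇒   g'(x) = -x·sin(x) + cos(x)
  lim(x→0) f'(x)/g'(x) = lim(x→0) (3 - 3·tanh(x)^2)/(-x·sin(x) + cos(x))
  = 3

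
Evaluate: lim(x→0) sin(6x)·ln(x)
This is a 0·∞ indeterminate form.

Rewrite 0·∞ as a quotient (0/0 or ∞/∞ form), then apply L'Hôpital's rule:
  lim(x→0) sin(6x)·ln(x) = 0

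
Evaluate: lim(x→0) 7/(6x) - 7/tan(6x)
This is an ∞-∞ indeterminate form.

Combine fractions or rationalize to convert ∞-∞ to 0/0 form:
  lim(x→0) 7/(6x) - 7/tan(6x) = 0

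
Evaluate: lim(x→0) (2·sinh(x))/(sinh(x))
This is a 0/0 indeterminate form.

Apply L'Hôpital's rule: differentiate numerator and denominator separately.
  f(x) = 2·sinh(x)   ⇒   f'(x) = 2·cosh(x)
  g(x) = sinh(x)   ⇒   g'(x) = cosh(x)
  lim(x→0) f'(x)/g'(x) = lim(x→0) (2·cosh(x))/(cosh(x))
  = 2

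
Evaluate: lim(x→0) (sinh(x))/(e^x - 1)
This is a 0/0 indeterminate form.

Apply L'Hôpital's rule: differentiate numerator and denominator separately.
  f(x) = sinh(x)   ⇒   f'(x) = cosh(x)
  g(x) = e^(x) - 1   ⇒   g'(x) = e^(x)
  lim(x→0) f'(x)/g'(x) = lim(x→0) (cosh(x))/(e^(x))
  = 1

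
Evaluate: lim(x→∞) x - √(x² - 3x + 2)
This is an ∞-∞ indeterminate form.

Combine fractions or rationalize to convert ∞-∞ to 0/0 form:
  lim(x→∞) x - √(x² - 3x + 2) = 3/2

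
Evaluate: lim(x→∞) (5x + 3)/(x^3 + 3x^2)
This is an ∞/∞ indeterminate form.

Apply L'Hôpital's rule: differentiate numerator and denominator separately.
  f(x) = 5·x + 3   ⇒   f'(x) = 5
  g(x) = x^3 + 3·x^2   ⇒   g'(x) = 3·x^2 + 6·x
  lim(x→∞) f'(x)/g'(x) = lim(x→∞) (5)/(3·x^2 + 6·x)
  = 0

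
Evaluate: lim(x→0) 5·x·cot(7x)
This is a 0·∞ indeterminate form.

Rewrite 0·∞ as a quotient (0/0 or ∞/∞ form), then apply L'Hôpital's rule:
  lim(x→0) 5·x·cot(7x) = 5/7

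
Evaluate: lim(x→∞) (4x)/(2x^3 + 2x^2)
This is an ∞/∞ indeterminate form.

Apply L'Hôpital's rule: differentiate numerator and denominator separately.
  f(x) = 4·x   ⇒   f'(x) = 4
  g(x) = 2·x^3 + 2·x^2   ⇒   g'(x) = 6·x^2 + 4·x
  lim(x→∞) f'(x)/g'(x) = lim(x→∞) (4)/(6·x^2 + 4·x)
  = 0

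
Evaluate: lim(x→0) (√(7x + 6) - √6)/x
This is a standard limit.

Factor or rationalize the expression:
  lim(x→0) (√(7x + 6) - √6)/x = 7·sqrt(6)/12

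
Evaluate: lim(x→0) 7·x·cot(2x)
This is a 0·∞ indeterminate form.

Rewrite 0·∞ as a quotient (0/0 or ∞/∞ form), then apply L'Hôpital's rule:
  lim(x→0) 7·x·cot(2x) = 7/2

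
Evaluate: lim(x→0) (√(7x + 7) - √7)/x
This is a standard limit.

Factor or rationalize the expression:
  lim(x→0) (√(7x + 7) - √7)/x = sqrt(7)/2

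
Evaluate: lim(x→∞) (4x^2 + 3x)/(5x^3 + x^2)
This is an ∞/∞ indeterminate form.

Apply L'Hôpital's rule: differentiate numerator and denominator separately.
  f(x) = 4·x^2 + 3·x   ⇒   f'(x) = 8·x + 3
  g(x) = 5·x^3 + x^2   ⇒   g'(x) = 15·x^2 + 2·x
  lim(x→∞) f'(x)/g'(x) = lim(x→∞) (8·x + 3)/(15·x^2 + 2·x)
  = 0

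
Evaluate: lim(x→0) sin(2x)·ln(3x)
This is a 0·∞ indeterminate form.

Rewrite 0·∞ as a quotient (0/0 or ∞/∞ form), then apply L'Hôpital's rule:
  lim(x→0) sin(2x)·ln(3x) = 0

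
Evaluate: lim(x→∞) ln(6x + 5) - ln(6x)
This is an ∞-∞ indeterminate form.

Combine fractions or rationalize to convert ∞-∞ to 0/0 form:
  lim(x→∞) ln(6x + 5) - ln(6x) = 0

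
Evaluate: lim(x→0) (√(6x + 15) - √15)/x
This is a standard limit.

Factor or rationalize the expression:
  lim(x→0) (√(6x + 15) - √15)/x = sqrt(15)/5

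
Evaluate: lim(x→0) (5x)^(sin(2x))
This is an exponential indeterminate form.

For exponential indeterminate forms, take the natural log:
  Let L = lim(x→0) (5x)^(sin(2x))
  Then ln(L) = lim(x→0) [exponent × ln(base)]
  Evaluate using L'Hôpital or standard limits, then exponentiate.
  L = 1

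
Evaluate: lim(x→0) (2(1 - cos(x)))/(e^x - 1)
This is a 0/0 indeterminate form.

Apply L'Hôpital's rule: differentiate numerator and denominator separately.
  f(x) = 2 - 2·cos(x)   ⇒   f'(x) = 2·sin(x)
  g(x) = e^(x) - 1   ⇒   g'(x) = e^(x)
  lim(x→0) f'(x)/g'(x) = lim(x→0) (2·sin(x))/(e^(x))
  = 0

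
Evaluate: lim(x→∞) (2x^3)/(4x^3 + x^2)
This is an ∞/∞ indeterminate form.

Apply L'Hôpital's rule: differentiate numerator and denominator separately.
  f(x) = 2·x^3   ⇒   f'(x) = 6·x^2
  g(x) = 4·x^3 + x^2   ⇒   g'(x) = 12·x^2 + 2·x
  lim(x→∞) f'(x)/g'(x) = lim(x→∞) (6·x^2)/(12·x^2 + 2·x)
  = 1/2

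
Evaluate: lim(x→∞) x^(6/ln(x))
This is an exponential indeterminate form.

For exponential indeterminate forms, take the natural log:
  Let L = lim(x→∞) x^(6/ln(x))
  Then ln(L) = lim(x→∞) [exponent × ln(base)]
  Evaluate using L'Hôpital or standard limits, then exponentiate.
  L = e^(6)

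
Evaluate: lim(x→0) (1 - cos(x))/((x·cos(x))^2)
This is a 0/0 indeterminate form.

Apply L'Hôpital's rule: differentiate numerator and denominator separately.
  f(x) = 1 - cos(x)   ⇒   f'(x) = sin(x)
  g(x) = x^2·cos(x)^2   ⇒   g'(x) = -2·x^2·sin(x)·cos(x) + 2·x·cos(x)^2
  lim(x→0) f'(x)/g'(x) = lim(x→0) (sin(x))/(-2·x^2·sin(x)·cos(x) + 2·x·cos(x)^2)
  = 1/2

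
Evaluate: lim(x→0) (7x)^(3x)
This is an exponential indeterminate form.

For exponential indeterminate forms, take the natural log:
  Let L = lim(x→0) (7x)^(3x)
  Then ln(L) = lim(x→0) [exponent × ln(base)]
  Evaluate using L'Hôpital or standard limits, then exponentiate.
  L = 1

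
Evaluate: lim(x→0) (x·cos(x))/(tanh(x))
This is a 0/0 indeterminate form.

Apply L'Hôpital's rule: differentiate numerator and denominator separately.
  f(x) = x·cos(x)   ⇒   f'(x) = -x·sin(x) + cos(x)
  g(x) = tanh(x)   ⇒   g'(x) = 1 - tanh(x)^2
  lim(x→0) f'(x)/g'(x) = lim(x→0) (-x·sin(x) + cos(x))/(1 - tanh(x)^2)
  = 1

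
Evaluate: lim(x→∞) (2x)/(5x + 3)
This is an ∞/∞ indeterminate form.

Apply L'Hôpital's rule: differentiate numerator and denominator separately.
  f(x) = 2·x   ⇒   f'(x) = 2
  g(x) = 5·x + 3   ⇒   g'(x) = 5
  lim(x→∞) f'(x)/g'(x) = lim(x→∞) (2)/(5)
  = 2/5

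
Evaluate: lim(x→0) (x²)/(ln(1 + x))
This is a 0/0 indeterminate form.

Apply L'Hôpital's rule: differentiate numerator and denominator separately.
  f(x) = x^2   ⇒   f'(x) = 2·x
  g(x) = ln(x + 1)   ⇒   g'(x) = 1/(x + 1)
  lim(x→0) f'(x)/g'(x) = lim(x→0) (2·x)/(1/(x + 1))
  = 0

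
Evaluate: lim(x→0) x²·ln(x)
This is a 0·∞ indeterminate form.

Rewrite 0·∞ as a quotient (0/0 or ∞/∞ form), then apply L'Hôpital's rule:
  lim(x→0) x²·ln(x) = 0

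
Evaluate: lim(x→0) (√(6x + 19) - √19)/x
This is a standard limit.

Factor or rationalize the expression:
  lim(x→0) (√(6x + 19) - √19)/x = 3·sqrt(19)/19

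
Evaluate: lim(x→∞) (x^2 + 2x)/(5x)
This is an ∞/∞ indeterminate form.

Apply L'Hôpital's rule: differentiate numerator and denominator separately.
  f(x) = x^2 + 2·x   ⇒   f'(x) = 2·x + 2
  g(x) = 5·x   ⇒   g'(x) = 5
  lim(x→∞) f'(x)/g'(x) = lim(x→∞) (2·x + 2)/(5)
  = ∞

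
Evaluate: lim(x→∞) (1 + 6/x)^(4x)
This is an exponential indeterminate form.

For exponential indeterminate forms, take the natural log:
  Let L = lim(x→∞) (1 + 6/x)^(4x)
  Then ln(L) = lim(x→∞) [exponent × ln(base)]
  Evaluate using L'Hôpital or standard limits, then exponentiate.
  L = e^(24)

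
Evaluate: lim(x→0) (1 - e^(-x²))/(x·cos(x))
This is a 0/0 indeterminate form.

Apply L'Hôpital's rule: differentiate numerator and denominator separately.
  f(x) = 1 - e^(-x^2)   ⇒   f'(x) = 2·x·e^(-x^2)
  g(x) = x·cos(x)   ⇒   g'(x) = -x·sin(x) + cos(x)
  lim(x→0) f'(x)/g'(x) = lim(x→0) (2·x·e^(-x^2))/(-x·sin(x) + cos(x))
  = 0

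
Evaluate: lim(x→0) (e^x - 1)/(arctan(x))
This is a 0/0 indeterminate form.

Apply L'Hôpital's rule: differentiate numerator and denominator separately.
  f(x) = e^(x) - 1   ⇒   f'(x) = e^(x)
  g(x) = atan(x)   ⇒   g'(x) = 1/(x^2 + 1)
  lim(x→0) f'(x)/g'(x) = lim(x→0) (e^(x))/(1/(x^2 + 1))
  = 1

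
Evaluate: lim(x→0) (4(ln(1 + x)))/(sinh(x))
This is a 0/0 indeterminate form.

Apply L'Hôpital's rule: differentiate numerator and denominator separately.
  f(x) = 4·ln(x + 1)   ⇒   f'(x) = 4/(x + 1)
  g(x) = sinh(x)   ⇒   g'(x) = cosh(x)
  lim(x→0) f'(x)/g'(x) = lim(x→0) (4/(x + 1))/(cosh(x))
  = 4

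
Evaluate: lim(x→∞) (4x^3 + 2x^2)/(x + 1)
This is an ∞/∞ indeterminate form.

Apply L'Hôpital's rule: differentiate numerator and denominator separately.
  f(x) = 4·x^3 + 2·x^2   ⇒   f'(x) = 12·x^2 + 4·x
  g(x) = x + 1   ⇒   g'(x) = 1
  lim(x→∞) f'(x)/g'(x) = lim(x→∞) (12·x^2 + 4·x)/(1)
  = ∞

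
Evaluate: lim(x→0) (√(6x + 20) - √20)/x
This is a standard limit.

Factor or rationalize the expression:
  lim(x→0) (√(6x + 20) - √20)/x = 3·sqrt(5)/10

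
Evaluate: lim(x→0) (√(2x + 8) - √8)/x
This is a standard limit.

Factor or rationalize the expression:
  lim(x→0) (√(2x + 8) - √8)/x = sqrt(2)/4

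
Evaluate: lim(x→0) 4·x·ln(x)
This is a 0·∞ indeterminate form.

Rewrite 0·∞ as a quotient (0/0 or ∞/∞ form), then apply L'Hôpital's rule:
  lim(x→0) 4·x·ln(x) = 0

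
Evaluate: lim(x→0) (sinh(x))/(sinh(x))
This is a 0/0 indeterminate form.

Apply L'Hôpital's rule: differentiate numerator and denominator separately.
  f(x) = sinh(x)   ⇒   f'(x) = cosh(x)
  g(x) = sinh(x)   ⇒   g'(x) = cosh(x)
  lim(x→0) f'(x)/g'(x) = lim(x→0) (cosh(x))/(cosh(x))
  = 1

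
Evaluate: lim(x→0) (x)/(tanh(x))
This is a 0/0 indeterminate form.

Apply L'Hôpital's rule: differentiate numerator and denominator separately.
  f(x) = x   ⇒   f'(x) = 1
  g(x) = tanh(x)   ⇒   g'(x) = 1 - tanh(x)^2
  lim(x→0) f'(x)/g'(x) = lim(x→0) (1)/(1 - tanh(x)^2)
  = 1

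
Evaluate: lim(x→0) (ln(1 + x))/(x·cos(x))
This is a 0/0 indeterminate form.

Apply L'Hôpital's rule: differentiate numerator and denominator separately.
  f(x) = ln(x + 1)   ⇒   f'(x) = 1/(x + 1)
  g(x) = x·cos(x)   ⇒   g'(x) = -x·sin(x) + cos(x)
  lim(x→0) f'(x)/g'(x) = lim(x→0) (1/(x + 1))/(-x·sin(x) + cos(x))
  = 1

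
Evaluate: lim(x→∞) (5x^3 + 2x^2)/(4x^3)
This is an ∞/∞ indeterminate form.

Apply L'Hôpital's rule: differentiate numerator and denominator separately.
  f(x) = 5·x^3 + 2·x^2   ⇒   f'(x) = 15·x^2 + 4·x
  g(x) = 4·x^3   ⇒   g'(x) = 12·x^2
  lim(x→∞) f'(x)/g'(x) = lim(x→∞) (15·x^2 + 4·x)/(12·x^2)
  = 5/4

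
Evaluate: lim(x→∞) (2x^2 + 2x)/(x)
This is an ∞/∞ indeterminate form.

Apply L'Hôpital's rule: differentiate numerator and denominator separately.
  f(x) = 2·x^2 + 2·x   ⇒   f'(x) = 4·x + 2
  g(x) = x   ⇒   g'(x) = 1
  lim(x→∞) f'(x)/g'(x) = lim(x→∞) (4·x + 2)/(1)
  = ∞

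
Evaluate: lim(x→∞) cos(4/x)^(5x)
This is an exponential indeterminate form.

For exponential indeterminate forms, take the natural log:
  Let L = lim(x→∞) cos(4/x)^(5x)
  Then ln(L) = lim(x→∞) [exponent × ln(base)]
  Evaluate using L'Hôpital or standard limits, then exponentiate.
  L = 1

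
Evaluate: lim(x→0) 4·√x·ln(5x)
This is a 0·∞ indeterminate form.

Rewrite 0·∞ as a quotient (0/0 or ∞/∞ form), then apply L'Hôpital's rule:
  lim(x→0) 4·√x·ln(5x) = 0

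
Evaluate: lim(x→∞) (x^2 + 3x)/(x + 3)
This is an ∞/∞ indeterminate form.

Apply L'Hôpital's rule: differentiate numerator and denominator separately.
  f(x) = x^2 + 3·x   ⇒   f'(x) = 2·x + 3
  g(x) = x + 3   ⇒   g'(x) = 1
  lim(x→∞) f'(x)/g'(x) = lim(x→∞) (2·x + 3)/(1)
  = ∞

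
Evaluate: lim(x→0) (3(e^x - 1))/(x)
This is a 0/0 indeterminate form.

Apply L'Hôpital's rule: differentiate numerator and denominator separately.
  f(x) = 3·e^(x) - 3   ⇒   f'(x) = 3·e^(x)
  g(x) = x   ⇒   g'(x) = 1
  lim(x→0) f'(x)/g'(x) = lim(x→0) (3·e^(x))/(1)
  = 3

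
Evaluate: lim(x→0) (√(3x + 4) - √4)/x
This is a standard limit.

Factor or rationalize the expression:
  lim(x→0) (√(3x + 4) - √4)/x = 3/4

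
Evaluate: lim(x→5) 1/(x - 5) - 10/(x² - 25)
This is an ∞-∞ indeterminate form.

Combine fractions or rationalize to convert ∞-∞ to 0/0 form:
  lim(x→5) 1/(x - 5) - 10/(x² - 25) = 1/10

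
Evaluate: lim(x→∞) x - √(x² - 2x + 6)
This is an ∞-∞ indeterminate form.

Combine fractions or rationalize to convert ∞-∞ to 0/0 form:
  lim(x→∞) x - √(x² - 2x + 6) = 1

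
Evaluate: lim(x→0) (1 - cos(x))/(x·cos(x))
This is a 0/0 indeterminate form.

Apply L'Hôpital's rule: differentiate numerator and denominator separately.
  f(x) = 1 - cos(x)   ⇒   f'(x) = sin(x)
  g(x) = x·cos(x)   ⇒   g'(x) = -x·sin(x) + cos(x)
  lim(x→0) f'(x)/g'(x) = lim(x→0) (sin(x))/(-x·sin(x) + cos(x))
  = 0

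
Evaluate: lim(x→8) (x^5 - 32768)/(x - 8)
This is a standard limit.

Factor or rationalize the expression:
  lim(x→8) (x^5 - 32768)/(x - 8) = 20480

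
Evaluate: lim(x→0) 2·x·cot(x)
This is a 0·∞ indeterminate form.

Rewrite 0·∞ as a quotient (0/0 or ∞/∞ form), then apply L'Hôpital's rule:
  lim(x→0) 2·x·cot(x) = 2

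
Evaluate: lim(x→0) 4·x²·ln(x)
This is a 0·∞ indeterminate form.

Rewrite 0·∞ as a quotient (0/0 or ∞/∞ form), then apply L'Hôpital's rule:
  lim(x→0) 4·x²·ln(x) = 0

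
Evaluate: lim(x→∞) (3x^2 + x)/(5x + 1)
This is an ∞/∞ indeterminate form.

Apply L'Hôpital's rule: differentiate numerator and denominator separately.
  f(x) = 3·x^2 + x   ⇒   f'(x) = 6·x + 1
  g(x) = 5·x + 1   ⇒   g'(x) = 5
  lim(x→∞) f'(x)/g'(x) = lim(x→∞) (6·x + 1)/(5)
  = ∞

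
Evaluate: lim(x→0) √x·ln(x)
This is a 0·∞ indeterminate form.

Rewrite 0·∞ as a quotient (0/0 or ∞/∞ form), then apply L'Hôpital's rule:
  lim(x→0) √x·ln(x) = 0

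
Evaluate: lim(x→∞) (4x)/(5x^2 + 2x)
This is an ∞/∞ indeterminate form.

Apply L'Hôpital's rule: differentiate numerator and denominator separately.
  f(x) = 4·x   ⇒   f'(x) = 4
  g(x) = 5·x^2 + 2·x   ⇒   g'(x) = 10·x + 2
  lim(x→∞) f'(x)/g'(x) = lim(x→∞) (4)/(10·x + 2)
  = 0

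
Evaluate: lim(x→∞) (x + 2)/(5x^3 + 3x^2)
This is an ∞/∞ indeterminate form.

Apply L'Hôpital's rule: differentiate numerator and denominator separately.
  f(x) = x + 2   ⇒   f'(x) = 1
  g(x) = 5·x^3 + 3·x^2   ⇒   g'(x) = 15·x^2 + 6·x
  lim(x→∞) f'(x)/g'(x) = lim(x→∞) (1)/(15·x^2 + 6·x)
  = 0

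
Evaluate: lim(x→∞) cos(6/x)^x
This is an exponential indeterminate form.

For exponential indeterminate forms, take the natural log:
  Let L = lim(x→∞) cos(6/x)^x
  Then ln(L) = lim(x→∞) [exponent × ln(base)]
  Evaluate using L'Hôpital or standard limits, then exponentiate.
  L = 1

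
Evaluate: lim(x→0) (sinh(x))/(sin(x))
This is a 0/0 indeterminate form.

Apply L'Hôpital's rule: differentiate numerator and denominator separately.
  f(x) = sinh(x)   ⇒   f'(x) = cosh(x)
  g(x) = sin(x)   ⇒   g'(x) = cos(x)
  lim(x→0) f'(x)/g'(x) = lim(x→0) (cosh(x))/(cos(x))
  = 1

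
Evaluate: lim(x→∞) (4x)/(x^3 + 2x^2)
This is an ∞/∞ indeterminate form.

Apply L'Hôpital's rule: differentiate numerator and denominator separately.
  f(x) = 4·x   ⇒   f'(x) = 4
  g(x) = x^3 + 2·x^2   ⇒   g'(x) = 3·x^2 + 4·x
  lim(x→∞) f'(x)/g'(x) = lim(x→∞) (4)/(3·x^2 + 4·x)
  = 0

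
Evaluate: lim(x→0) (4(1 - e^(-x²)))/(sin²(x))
This is a 0/0 indeterminate form.

Apply L'Hôpital's rule: differentiate numerator and denominator separately.
  f(x) = 4 - 4·e^(-x^2)   ⇒   f'(x) = 8·x·e^(-x^2)
  g(x) = sin(x)^2   ⇒   g'(x) = 2·sin(x)·cos(x)
  lim(x→0) f'(x)/g'(x) = lim(x→0) (8·x·e^(-x^2))/(2·sin(x)·cos(x))
  = 4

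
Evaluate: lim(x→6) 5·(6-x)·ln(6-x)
This is a 0·∞ indeterminate form.

Rewrite 0·∞ as a quotient (0/0 or ∞/∞ form), then apply L'Hôpital's rule:
  lim(x→6) 5·(6-x)·ln(6-x) = 0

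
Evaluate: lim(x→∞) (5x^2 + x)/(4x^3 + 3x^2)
This is an ∞/∞ indeterminate form.

Apply L'Hôpital's rule: differentiate numerator and denominator separately.
  f(x) = 5·x^2 + x   ⇒   f'(x) = 10·x + 1
  g(x) = 4·x^3 + 3·x^2   ⇒   g'(x) = 12·x^2 + 6·x
  lim(x→∞) f'(x)/g'(x) = lim(x→∞) (10·x + 1)/(12·x^2 + 6·x)
  = 0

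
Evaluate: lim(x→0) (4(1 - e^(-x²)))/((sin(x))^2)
This is a 0/0 indeterminate form.

Apply L'Hôpital's rule: differentiate numerator and denominator separately.
  f(x) = 4 - 4·e^(-x^2)   ⇒   f'(x) = 8·x·e^(-x^2)
  g(x) = sin(x)^2   ⇒   g'(x) = 2·sin(x)·cos(x)
  lim(x→0) f'(x)/g'(x) = lim(x→0) (8·x·e^(-x^2))/(2·sin(x)·cos(x))
  = 4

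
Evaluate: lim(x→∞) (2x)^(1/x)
This is an exponential indeterminate form.

For exponential indeterminate forms, take the natural log:
  Let L = lim(x→∞) (2x)^(1/x)
  Then ln(L) = lim(x→∞) [exponent × ln(base)]
  Evaluate using L'Hôpital or standard limits, then exponentiate.
  L = 1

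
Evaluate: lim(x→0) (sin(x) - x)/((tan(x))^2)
This is a 0/0 indeterminate form.

Apply L'Hôpital's rule: differentiate numerator and denominator separately.
  f(x) = -x + sin(x)   ⇒   f'(x) = cos(x) - 1
  g(x) = tan(x)^2   ⇒   g'(x) = (2·tan(x)^2 + 2)·tan(x)
  lim(x→0) f'(x)/g'(x) = lim(x→0) (cos(x) - 1)/((2·tan(x)^2 + 2)·tan(x))
  = 0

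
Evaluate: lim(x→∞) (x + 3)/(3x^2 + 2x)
This is an ∞/∞ indeterminate form.

Apply L'Hôpital's rule: differentiate numerator and denominator separately.
  f(x) = x + 3   ⇒   f'(x) = 1
  g(x) = 3·x^2 + 2·x   ⇒   g'(x) = 6·x + 2
  lim(x→∞) f'(x)/g'(x) = lim(x→∞) (1)/(6·x + 2)
  = 0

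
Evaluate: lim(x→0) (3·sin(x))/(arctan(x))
This is a 0/0 indeterminate form.

Apply L'Hôpital's rule: differentiate numerator and denominator separately.
  f(x) = 3·sin(x)   ⇒   f'(x) = 3·cos(x)
  g(x) = atan(x)   ⇒   g'(x) = 1/(x^2 + 1)
  lim(x→0) f'(x)/g'(x) = lim(x→0) (3·cos(x))/(1/(x^2 + 1))
  = 3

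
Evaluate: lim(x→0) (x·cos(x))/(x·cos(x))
This is a 0/0 indeterminate form.

Apply L'Hôpital's rule: differentiate numerator and denominator separately.
  f(x) = x·cos(x)   ⇒   f'(x) = -x·sin(x) + cos(x)
  g(x) = x·cos(x)   ⇒   g'(x) = -x·sin(x) + cos(x)
  lim(x→0) f'(x)/g'(x) = lim(x→0) (-x·sin(x) + cos(x))/(-x·sin(x) + cos(x))
  = 1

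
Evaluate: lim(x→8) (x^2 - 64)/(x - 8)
This is a standard limit.

Factor or rationalize the expression:
  lim(x→8) (x^2 - 64)/(x - 8) = 16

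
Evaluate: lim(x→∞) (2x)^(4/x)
This is an exponential indeterminate form.

For exponential indeterminate forms, take the natural log:
  Let L = lim(x→∞) (2x)^(4/x)
  Then ln(L) = lim(x→∞) [exponent × ln(base)]
  Evaluate using L'Hôpital or standard limits, then exponentiate.
  L = 1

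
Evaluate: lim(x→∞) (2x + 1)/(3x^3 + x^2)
This is an ∞/∞ indeterminate form.

Apply L'Hôpital's rule: differentiate numerator and denominator separately.
  f(x) = 2·x + 1   ⇒   f'(x) = 2
  g(x) = 3·x^3 + x^2   ⇒   g'(x) = 9·x^2 + 2·x
  lim(x→∞) f'(x)/g'(x) = lim(x→∞) (2)/(9·x^2 + 2·x)
  = 0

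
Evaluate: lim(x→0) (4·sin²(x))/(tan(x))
This is a 0/0 indeterminate form.

Apply L'Hôpital's rule: differentiate numerator and denominator separately.
  f(x) = 4·sin(x)^2   ⇒   f'(x) = 8·sin(x)·cos(x)
  g(x) = tan(x)   ⇒   g'(x) = tan(x)^2 + 1
  lim(x→0) f'(x)/g'(x) = lim(x→0) (8·sin(x)·cos(x))/(tan(x)^2 + 1)
  = 0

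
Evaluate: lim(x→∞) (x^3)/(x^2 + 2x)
This is an ∞/∞ indeterminate form.

Apply L'Hôpital's rule: differentiate numerator and denominator separately.
  f(x) = x^3   ⇒   f'(x) = 3·x^2
  g(x) = x^2 + 2·x   ⇒   g'(x) = 2·x + 2
  lim(x→∞) f'(x)/g'(x) = lim(x→∞) (3·x^2)/(2·x + 2)
  = ∞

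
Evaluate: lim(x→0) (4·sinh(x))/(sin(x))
This is a 0/0 indeterminate form.

Apply L'Hôpital's rule: differentiate numerator and denominator separately.
  f(x) = 4·sinh(x)   ⇒   f'(x) = 4·cosh(x)
  g(x) = sin(x)   ⇒   g'(x) = cos(x)
  lim(x→0) f'(x)/g'(x) = lim(x→0) (4·cosh(x))/(cos(x))
  = 4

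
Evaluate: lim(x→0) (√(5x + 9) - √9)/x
This is a standard limit.

Factor or rationalize the expression:
  lim(x→0) (√(5x + 9) - √9)/x = 5/6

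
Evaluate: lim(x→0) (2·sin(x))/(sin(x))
This is a 0/0 indeterminate form.

Apply L'Hôpital's rule: differentiate numerator and denominator separately.
  f(x) = 2·sin(x)   ⇒   f'(x) = 2·cos(x)
  g(x) = sin(x)   ⇒   g'(x) = cos(x)
  lim(x→0) f'(x)/g'(x) = lim(x→0) (2·cos(x))/(cos(x))
  = 2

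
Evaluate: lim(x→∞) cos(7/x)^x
This is an exponential indeterminate form.

For exponential indeterminate forms, take the natural log:
  Let L = lim(x→∞) cos(7/x)^x
  Then ln(L) = lim(x→∞) [exponent × ln(base)]
  Evaluate using L'Hôpital or standard limits, then exponentiate.
  L = 1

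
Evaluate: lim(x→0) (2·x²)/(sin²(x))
This is a 0/0 indeterminate form.

Apply L'Hôpital's rule: differentiate numerator and denominator separately.
  f(x) = 2·x^2   ⇒   f'(x) = 4·x
  g(x) = sin(x)^2   ⇒   g'(x) = 2·sin(x)·cos(x)
  lim(x→0) f'(x)/g'(x) = lim(x→0) (4·x)/(2·sin(x)·cos(x))
  = 2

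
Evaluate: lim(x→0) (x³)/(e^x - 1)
This is a 0/0 indeterminate form.

Apply L'Hôpital's rule: differentiate numerator and denominator separately.
  f(x) = x^3   ⇒   f'(x) = 3·x^2
  g(x) = e^(x) - 1   ⇒   g'(x) = e^(x)
  lim(x→0) f'(x)/g'(x) = lim(x→0) (3·x^2)/(e^(x))
  = 0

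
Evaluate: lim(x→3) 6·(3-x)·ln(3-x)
This is a 0·∞ indeterminate form.

Rewrite 0·∞ as a quotient (0/0 or ∞/∞ form), then apply L'Hôpital's rule:
  lim(x→3) 6·(3-x)·ln(3-x) = 0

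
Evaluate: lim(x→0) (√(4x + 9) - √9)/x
This is a standard limit.

Factor or rationalize the expression:
  lim(x→0) (√(4x + 9) - √9)/x = 2/3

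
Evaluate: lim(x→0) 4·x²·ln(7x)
This is a 0·∞ indeterminate form.

Rewrite 0·∞ as a quotient (0/0 or ∞/∞ form), then apply L'Hôpital's rule:
  lim(x→0) 4·x²·ln(7x) = 0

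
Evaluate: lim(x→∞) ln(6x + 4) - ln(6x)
This is an ∞-∞ indeterminate form.

Combine fractions or rationalize to convert ∞-∞ to 0/0 form:
  lim(x→∞) ln(6x + 4) - ln(6x) = 0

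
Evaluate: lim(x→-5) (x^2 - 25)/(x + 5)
This is a standard limit.

Factor or rationalize the expression:
  lim(x→-5) (x^2 - 25)/(x + 5) = -10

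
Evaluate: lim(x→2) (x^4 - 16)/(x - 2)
This is a standard limit.

Factor or rationalize the expression:
  lim(x→2) (x^4 - 16)/(x - 2) = 32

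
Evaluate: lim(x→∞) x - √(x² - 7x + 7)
This is an ∞-∞ indeterminate form.

Combine fractions or rationalize to convert ∞-∞ to 0/0 form:
  lim(x→∞) x - √(x² - 7x + 7) = 7/2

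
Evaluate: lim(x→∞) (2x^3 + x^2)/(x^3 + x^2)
This is an ∞/∞ indeterminate form.

Apply L'Hôpital's rule: differentiate numerator and denominator separately.
  f(x) = 2·x^3 + x^2   ⇒   f'(x) = 6·x^2 + 2·x
  g(x) = x^3 + x^2   ⇒   g'(x) = 3·x^2 + 2·x
  lim(x→∞) f'(x)/g'(x) = lim(x→∞) (6·x^2 + 2·x)/(3·x^2 + 2·x)
  = 2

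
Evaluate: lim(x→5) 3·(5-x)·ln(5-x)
This is a 0·∞ indeterminate form.

Rewrite 0·∞ as a quotient (0/0 or ∞/∞ form), then apply L'Hôpital's rule:
  lim(x→5) 3·(5-x)·ln(5-x) = 0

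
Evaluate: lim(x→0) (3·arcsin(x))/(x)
This is a 0/0 indeterminate form.

Apply L'Hôpital's rule: differentiate numerator and denominator separately.
  f(x) = 3·asin(x)   ⇒   f'(x) = 3/sqrt(1 - x^2)
  g(x) = x   ⇒   g'(x) = 1
  lim(x→0) f'(x)/g'(x) = lim(x→0) (3/sqrt(1 - x^2))/(1)
  = 3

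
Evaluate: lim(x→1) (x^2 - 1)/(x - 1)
This is a standard limit.

Factor or rationalize the expression:
  lim(x→1) (x^2 - 1)/(x - 1) = 2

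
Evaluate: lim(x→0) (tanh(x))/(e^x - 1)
This is a 0/0 indeterminate form.

Apply L'Hôpital's rule: differentiate numerator and denominator separately.
  f(x) = tanh(x)   ⇒   f'(x) = 1 - tanh(x)^2
  g(x) = e^(x) - 1   ⇒   g'(x) = e^(x)
  lim(x→0) f'(x)/g'(x) = lim(x→0) (1 - tanh(x)^2)/(e^(x))
  = 1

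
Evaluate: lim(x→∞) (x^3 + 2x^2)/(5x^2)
This is an ∞/∞ indeterminate form.

Apply L'Hôpital's rule: differentiate numerator and denominator separately.
  f(x) = x^3 + 2·x^2   ⇒   f'(x) = 3·x^2 + 4·x
  g(x) = 5·x^2   ⇒   g'(x) = 10·x
  lim(x→∞) f'(x)/g'(x) = lim(x→∞) (3·x^2 + 4·x)/(10·x)
  = ∞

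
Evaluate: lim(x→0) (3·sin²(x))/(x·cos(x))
This is a 0/0 indeterminate form.

Apply L'Hôpital's rule: differentiate numerator and denominator separately.
  f(x) = 3·sin(x)^2   ⇒   f'(x) = 6·sin(x)·cos(x)
  g(x) = x·cos(x)   ⇒   g'(x) = -x·sin(x) + cos(x)
  lim(x→0) f'(x)/g'(x) = lim(x→0) (6·sin(x)·cos(x))/(-x·sin(x) + cos(x))
  = 0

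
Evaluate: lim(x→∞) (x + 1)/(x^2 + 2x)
This is an ∞/∞ indeterminate form.

Apply L'Hôpital's rule: differentiate numerator and denominator separately.
  f(x) = x + 1   ⇒   f'(x) = 1
  g(x) = x^2 + 2·x   ⇒   g'(x) = 2·x + 2
  lim(x→∞) f'(x)/g'(x) = lim(x→∞) (1)/(2·x + 2)
  = 0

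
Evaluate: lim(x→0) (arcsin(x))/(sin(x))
This is a 0/0 indeterminate form.

Apply L'Hôpital's rule: differentiate numerator and denominator separately.
  f(x) = asin(x)   ⇒   f'(x) = 1/sqrt(1 - x^2)
  g(x) = sin(x)   ⇒   g'(x) = cos(x)
  lim(x→0) f'(x)/g'(x) = lim(x→0) (1/sqrt(1 - x^2))/(cos(x))
  = 1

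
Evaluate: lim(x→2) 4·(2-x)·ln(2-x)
This is a 0·∞ indeterminate form.

Rewrite 0·∞ as a quotient (0/0 or ∞/∞ form), then apply L'Hôpital's rule:
  lim(x→2) 4·(2-x)·ln(2-x) = 0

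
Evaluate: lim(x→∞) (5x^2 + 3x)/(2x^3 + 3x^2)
This is an ∞/∞ indeterminate form.

Apply L'Hôpital's rule: differentiate numerator and denominator separately.
  f(x) = 5·x^2 + 3·x   ⇒   f'(x) = 10·x + 3
  g(x) = 2·x^3 + 3·x^2   ⇒   g'(x) = 6·x^2 + 6·x
  lim(x→∞) f'(x)/g'(x) = lim(x→∞) (10·x + 3)/(6·x^2 + 6·x)
  = 0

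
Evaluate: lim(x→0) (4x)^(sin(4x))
This is an exponential indeterminate form.

For exponential indeterminate forms, take the natural log:
  Let L = lim(x→0) (4x)^(sin(4x))
  Then ln(L) = lim(x→0) [exponent × ln(base)]
  Evaluate using L'Hôpital or standard limits, then exponentiate.
  L = 1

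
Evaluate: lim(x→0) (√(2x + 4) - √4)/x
This is a standard limit.

Factor or rationalize the expression:
  lim(x→0) (√(2x + 4) - √4)/x = 1/2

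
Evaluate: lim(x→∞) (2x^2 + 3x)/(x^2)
This is an ∞/∞ indeterminate form.

Apply L'Hôpital's rule: differentiate numerator and denominator separately.
  f(x) = 2·x^2 + 3·x   ⇒   f'(x) = 4·x + 3
  g(x) = x^2   ⇒   g'(x) = 2·x
  lim(x→∞) f'(x)/g'(x) = lim(x→∞) (4·x + 3)/(2·x)
  = 2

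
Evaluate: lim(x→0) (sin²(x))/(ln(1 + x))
This is a 0/0 indeterminate form.

Apply L'Hôpital's rule: differentiate numerator and denominator separately.
  f(x) = sin(x)^2   ⇒   f'(x) = 2·sin(x)·cos(x)
  g(x) = ln(x + 1)   ⇒   g'(x) = 1/(x + 1)
  lim(x→0) f'(x)/g'(x) = lim(x→0) (2·sin(x)·cos(x))/(1/(x + 1))
  = 0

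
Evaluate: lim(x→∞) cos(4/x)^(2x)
This is an exponential indeterminate form.

For exponential indeterminate forms, take the natural log:
  Let L = lim(x→∞) cos(4/x)^(2x)
  Then ln(L) = lim(x→∞) [exponent × ln(base)]
  Evaluate using L'Hôpital or standard limits, then exponentiate.
  L = 1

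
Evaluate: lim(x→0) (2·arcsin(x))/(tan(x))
This is a 0/0 indeterminate form.

Apply L'Hôpital's rule: differentiate numerator and denominator separately.
  f(x) = 2·asin(x)   ⇒   f'(x) = 2/sqrt(1 - x^2)
  g(x) = tan(x)   ⇒   g'(x) = tan(x)^2 + 1
  lim(x→0) f'(x)/g'(x) = lim(x→0) (2/sqrt(1 - x^2))/(tan(x)^2 + 1)
  = 2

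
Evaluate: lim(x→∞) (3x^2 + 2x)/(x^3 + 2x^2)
This is an ∞/∞ indeterminate form.

Apply L'Hôpital's rule: differentiate numerator and denominator separately.
  f(x) = 3·x^2 + 2·x   ⇒   f'(x) = 6·x + 2
  g(x) = x^3 + 2·x^2   ⇒   g'(x) = 3·x^2 + 4·x
  lim(x→∞) f'(x)/g'(x) = lim(x→∞) (6·x + 2)/(3·x^2 + 4·x)
  = 0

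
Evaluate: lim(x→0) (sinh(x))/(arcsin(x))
This is a 0/0 indeterminate form.

Apply L'Hôpital's rule: differentiate numerator and denominator separately.
  f(x) = sinh(x)   ⇒   f'(x) = cosh(x)
  g(x) = asin(x)   ⇒   g'(x) = 1/sqrt(1 - x^2)
  lim(x→0) f'(x)/g'(x) = lim(x→0) (cosh(x))/(1/sqrt(1 - x^2))
  = 1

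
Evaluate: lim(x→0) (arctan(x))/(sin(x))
This is a 0/0 indeterminate form.

Apply L'Hôpital's rule: differentiate numerator and denominator separately.
  f(x) = atan(x)   ⇒   f'(x) = 1/(x^2 + 1)
  g(x) = sin(x)   ⇒   g'(x) = cos(x)
  lim(x→0) f'(x)/g'(x) = lim(x→0) (1/(x^2 + 1))/(cos(x))
  = 1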